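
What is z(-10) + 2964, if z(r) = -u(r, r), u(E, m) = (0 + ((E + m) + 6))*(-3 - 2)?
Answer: 2894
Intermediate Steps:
u(E, m) = -30 - 5*E - 5*m (u(E, m) = (0 + (6 + E + m))*(-5) = (6 + E + m)*(-5) = -30 - 5*E - 5*m)
z(r) = 30 + 10*r (z(r) = -(-30 - 5*r - 5*r) = -(-30 - 10*r) = 30 + 10*r)
z(-10) + 2964 = (30 + 10*(-10)) + 2964 = (30 - 100) + 2964 = -70 + 2964 = 2894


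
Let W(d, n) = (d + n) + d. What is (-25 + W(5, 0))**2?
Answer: 225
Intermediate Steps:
W(d, n) = n + 2*d
(-25 + W(5, 0))**2 = (-25 + (0 + 2*5))**2 = (-25 + (0 + 10))**2 = (-25 + 10)**2 = (-15)**2 = 225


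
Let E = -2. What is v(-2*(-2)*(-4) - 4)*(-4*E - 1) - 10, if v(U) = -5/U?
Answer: -33/4 ≈ -8.2500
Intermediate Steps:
v(-2*(-2)*(-4) - 4)*(-4*E - 1) - 10 = (-5/(-2*(-2)*(-4) - 4))*(-4*(-2) - 1) - 10 = (-5/(4*(-4) - 4))*(8 - 1) - 10 = -5/(-16 - 4)*7 - 10 = -5/(-20)*7 - 10 = -5*(-1/20)*7 - 10 = (¼)*7 - 10 = 7/4 - 10 = -33/4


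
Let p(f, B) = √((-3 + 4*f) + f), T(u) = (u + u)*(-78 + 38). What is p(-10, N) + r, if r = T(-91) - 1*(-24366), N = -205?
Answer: 31646 + I*√53 ≈ 31646.0 + 7.2801*I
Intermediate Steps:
T(u) = -80*u (T(u) = (2*u)*(-40) = -80*u)
p(f, B) = √(-3 + 5*f)
r = 31646 (r = -80*(-91) - 1*(-24366) = 7280 + 24366 = 31646)
p(-10, N) + r = √(-3 + 5*(-10)) + 31646 = √(-3 - 50) + 31646 = √(-53) + 31646 = I*√53 + 31646 = 31646 + I*√53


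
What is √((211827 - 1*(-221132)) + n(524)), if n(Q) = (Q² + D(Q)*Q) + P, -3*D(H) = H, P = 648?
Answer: √5549919/3 ≈ 785.28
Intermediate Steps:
D(H) = -H/3
n(Q) = 648 + 2*Q²/3 (n(Q) = (Q² + (-Q/3)*Q) + 648 = (Q² - Q²/3) + 648 = 2*Q²/3 + 648 = 648 + 2*Q²/3)
√((211827 - 1*(-221132)) + n(524)) = √((211827 - 1*(-221132)) + (648 + (⅔)*524²)) = √((211827 + 221132) + (648 + (⅔)*274576)) = √(432959 + (648 + 549152/3)) = √(432959 + 551096/3) = √(1849973/3) = √5549919/3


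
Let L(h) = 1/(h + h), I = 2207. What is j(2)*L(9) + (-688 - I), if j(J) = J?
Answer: -26054/9 ≈ -2894.9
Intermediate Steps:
L(h) = 1/(2*h)
j(2)*L(9) + (-688 - I) = 2*((½)/9) + (-688 - 1*2207) = 2*((½)*(⅑)) + (-688 - 2207) = 2*(1/18) - 2895 = ⅑ - 2895 = -26054/9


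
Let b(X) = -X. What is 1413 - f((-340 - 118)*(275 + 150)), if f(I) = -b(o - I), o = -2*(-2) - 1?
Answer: -193240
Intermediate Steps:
o = 3 (o = 4 - 1 = 3)
f(I) = 3 - I (f(I) = -(-1)*(3 - I) = -(-3 + I) = 3 - I)
1413 - f((-340 - 118)*(275 + 150)) = 1413 - (3 - (-340 - 118)*(275 + 150)) = 1413 - (3 - (-458)*425) = 1413 - (3 - 1*(-194650)) = 1413 - (3 + 194650) = 1413 - 1*194653 = 1413 - 194653 = -193240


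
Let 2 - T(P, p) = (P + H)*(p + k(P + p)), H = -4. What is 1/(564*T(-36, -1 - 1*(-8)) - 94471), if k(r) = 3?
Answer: 1/132257 ≈ 7.5610e-6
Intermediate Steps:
T(P, p) = 2 - (-4 + P)*(3 + p) (T(P, p) = 2 - (P - 4)*(p + 3) = 2 - (-4 + P)*(3 + p))
1/(564*T(-36, -1 - 1*(-8)) - 94471) = 1/(564*(14 - 3*(-36) + 4*(-1 - 1*(-8)) - 1*(-36)*(-1 - 1*(-8))) - 94471) = 1/(564*(14 + 108 + 4*(-1 + 8) - 1*(-36)*(-1 + 8)) - 94471) = 1/(564*(14 + 108 + 4*7 - 1*(-36)*7) - 94471) = 1/(564*(14 + 108 + 28 + 252) - 94471) = 1/(564*402 - 94471) = 1/(226728 - 94471) = 1/132257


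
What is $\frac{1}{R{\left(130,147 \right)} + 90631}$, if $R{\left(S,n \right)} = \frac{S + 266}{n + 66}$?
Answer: $\frac{71}{6434933} \approx 1.1034 \cdot 10^{-5}$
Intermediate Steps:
$R{\left(S,n \right)} = \frac{266 + S}{66 + n}$
$\frac{1}{R{\left(130,147 \right)} + 90631} = \frac{1}{\frac{266 + 130}{66 + 147} + 90631} = \frac{1}{\frac{1}{213} \cdot 396 + 90631} = \frac{1}{\frac{132}{71} + 90631} = \frac{1}{\frac{6434933}{71}} = \frac{71}{6434933}$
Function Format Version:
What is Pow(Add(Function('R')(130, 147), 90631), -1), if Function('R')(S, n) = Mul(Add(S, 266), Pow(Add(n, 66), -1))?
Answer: Rational(71, 6434933) ≈ 1.1034e-5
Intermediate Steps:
Function('R')(S, n) = Mul(Pow(Add(66, n), -1), Add(266, S)) (Function('R')(S, n) = Mul(Add(266, S), Pow(Add(66, n), -1)) = Mul(Pow(Add(66, n), -1), Add(266, S)))
Pow(Add(Function('R')(130, 147), 90631), -1) = Pow(Add(Mul(Pow(Add(66, 147), -1), Add(266, 130)), 90631), -1) = Pow(Add(Mul(Pow(213, -1), 396), 90631), -1) = Pow(Add(Mul(Rational(1, 213), 396), 90631), -1) = Pow(Add(Rational(132, 71), 90631), -1) = Pow(Rational(6434933, 71), -1) = Rational(71, 6434933)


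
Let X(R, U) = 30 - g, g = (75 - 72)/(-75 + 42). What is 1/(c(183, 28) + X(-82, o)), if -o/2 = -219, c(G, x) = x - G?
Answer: -11/1374 ≈ -0.0080058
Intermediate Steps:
g = -1/11 (g = 3/(-33) = 3*(-1/33) = -1/11 ≈ -0.090909)
o = 438 (o = -2*(-219) = 438)
X(R, U) = 331/11 (X(R, U) = 30 - 1*(-1/11) = 30 + 1/11 = 331/11)
1/(c(183, 28) + X(-82, o)) = 1/((28 - 1*183) + 331/11) = 1/((28 - 183) + 331/11) = 1/(-155 + 331/11) = 1/(-1374/11) = -11/1374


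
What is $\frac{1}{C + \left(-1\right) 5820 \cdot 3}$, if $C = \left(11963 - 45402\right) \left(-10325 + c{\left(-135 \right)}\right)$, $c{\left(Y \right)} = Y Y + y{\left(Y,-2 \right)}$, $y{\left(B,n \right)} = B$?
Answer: $- \frac{1}{259671295} \approx -3.851 \cdot 10^{-9}$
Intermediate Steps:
$c{\left(Y \right)} = Y + Y^{2}$ ($c{\left(Y \right)} = Y Y + Y = Y^{2} + Y = Y + Y^{2}$)
$C = -259653835$ ($C = \left(11963 - 45402\right) \left(-10325 - 135 \left(1 - 135\right)\right) = - 33439 \left(-10325 - -18090\right) = - 33439 \left(-10325 + 18090\right) = \left(-33439\right) 7765 = -259653835$)
$\frac{1}{C + \left(-1\right) 5820 \cdot 3} = \frac{1}{-259653835 + \left(-1\right) 5820 \cdot 3} = \frac{1}{-259653835 - 17460} = \frac{1}{-259671295} = - \frac{1}{259671295}$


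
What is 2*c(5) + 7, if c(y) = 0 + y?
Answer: 17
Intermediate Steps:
c(y) = y
2*c(5) + 7 = 2*5 + 7 = 10 + 7 = 17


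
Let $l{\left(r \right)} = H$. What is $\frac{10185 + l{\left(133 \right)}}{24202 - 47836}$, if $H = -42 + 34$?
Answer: $- \frac{10177}{23634} \approx -0.43061$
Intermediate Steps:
$H = -8$
$l{\left(r \right)} = -8$
$\frac{10185 + l{\left(133 \right)}}{24202 - 47836} = \frac{10185 - 8}{24202 - 47836} = \frac{10177}{-23634} = 10177 \left(- \frac{1}{23634}\right) = - \frac{10177}{23634}$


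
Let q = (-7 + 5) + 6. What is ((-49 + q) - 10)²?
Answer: 3025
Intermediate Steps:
q = 4 (q = -2 + 6 = 4)
((-49 + q) - 10)² = ((-49 + 4) - 10)² = (-45 - 10)² = (-55)² = 3025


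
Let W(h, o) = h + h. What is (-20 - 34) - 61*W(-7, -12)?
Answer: 800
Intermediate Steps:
W(h, o) = 2*h
(-20 - 34) - 61*W(-7, -12) = (-20 - 34) - 122*(-7) = -54 - 61*(-14) = -54 + 854 = 800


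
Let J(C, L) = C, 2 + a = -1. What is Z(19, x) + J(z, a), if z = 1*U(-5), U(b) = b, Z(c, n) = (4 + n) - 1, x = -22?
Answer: -24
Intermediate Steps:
Z(c, n) = 3 + n
a = -3 (a = -2 - 1 = -3)
z = -5 (z = 1*(-5) = -5)
Z(19, x) + J(z, a) = (3 - 22) - 5 = -19 - 5 = -24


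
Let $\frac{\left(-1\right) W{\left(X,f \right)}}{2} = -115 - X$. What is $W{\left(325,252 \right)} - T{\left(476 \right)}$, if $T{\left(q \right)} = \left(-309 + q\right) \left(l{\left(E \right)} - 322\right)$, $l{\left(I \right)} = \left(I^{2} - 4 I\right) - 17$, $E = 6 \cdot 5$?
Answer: $-72767$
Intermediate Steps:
$W{\left(X,f \right)} = 230 + 2 X$ ($W{\left(X,f \right)} = - 2 \left(-115 - X\right) = 230 + 2 X$)
$E = 30$
$l{\left(I \right)} = -17 + I^{2} - 4 I$
$T{\left(q \right)} = -136269 + 441 q$ ($T{\left(q \right)} = \left(-309 + q\right) \left(\left(-17 + 30^{2} - 120\right) - 322\right) = \left(-309 + q\right) \left(\left(-17 + 900 - 120\right) - 322\right) = \left(-309 + q\right) \left(763 - 322\right) = \left(-309 + q\right) 441 = -136269 + 441 q$)
$W{\left(325,252 \right)} - T{\left(476 \right)} = \left(230 + 2 \cdot 325\right) - \left(-136269 + 441 \cdot 476\right) = \left(230 + 650\right) - \left(-136269 + 209916\right) = 880 - 73647 = -72767$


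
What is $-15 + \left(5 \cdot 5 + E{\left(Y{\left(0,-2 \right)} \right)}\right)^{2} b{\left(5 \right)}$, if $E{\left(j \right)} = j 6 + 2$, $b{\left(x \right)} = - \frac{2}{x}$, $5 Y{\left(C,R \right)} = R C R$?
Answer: $- \frac{1533}{5} \approx -306.6$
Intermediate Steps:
$Y{\left(C,R \right)} = \frac{C R^{2}}{5}$ ($Y{\left(C,R \right)} = \frac{R C R}{5} = \frac{C R R}{5} = \frac{C R^{2}}{5}$)
$E{\left(j \right)} = 2 + 6 j$ ($E{\left(j \right)} = 6 j + 2 = 2 + 6 j$)
$-15 + \left(5 \cdot 5 + E{\left(Y{\left(0,-2 \right)} \right)}\right)^{2} b{\left(5 \right)} = -15 + \left(5 \cdot 5 + \left(2 + 6 \cdot \frac{1}{5} \cdot 0 \left(-2\right)^{2}\right)\right)^{2} \left(- \frac{2}{5}\right) = -15 + \left(25 + \left(2 + 6 \cdot \frac{1}{5} \cdot 0 \cdot 4\right)\right)^{2} \left(\left(-2\right) \frac{1}{5}\right) = -15 + \left(25 + \left(2 + 6 \cdot 0\right)\right)^{2} \left(- \frac{2}{5}\right) = -15 + \left(25 + \left(2 + 0\right)\right)^{2} \left(- \frac{2}{5}\right) = -15 + \left(25 + 2\right)^{2} \left(- \frac{2}{5}\right) = -15 + 27^{2} \left(- \frac{2}{5}\right) = -15 + 729 \left(- \frac{2}{5}\right) = -15 - \frac{1458}{5} = - \frac{1533}{5}$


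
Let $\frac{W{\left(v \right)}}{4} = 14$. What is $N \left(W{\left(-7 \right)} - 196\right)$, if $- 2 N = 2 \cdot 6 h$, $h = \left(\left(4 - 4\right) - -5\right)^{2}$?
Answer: $21000$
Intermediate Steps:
$W{\left(v \right)} = 56$ ($W{\left(v \right)} = 4 \cdot 14 = 56$)
$h = 25$ ($h = \left(\left(4 - 4\right) + 5\right)^{2} = \left(0 + 5\right)^{2} = 5^{2} = 25$)
$N = -150$ ($N = - \frac{2 \cdot 6 \cdot 25}{2} = - \frac{12 \cdot 25}{2} = \left(- \frac{1}{2}\right) 300 = -150$)
$N \left(W{\left(-7 \right)} - 196\right) = - 150 \left(56 - 196\right) = \left(-150\right) \left(-140\right) = 21000$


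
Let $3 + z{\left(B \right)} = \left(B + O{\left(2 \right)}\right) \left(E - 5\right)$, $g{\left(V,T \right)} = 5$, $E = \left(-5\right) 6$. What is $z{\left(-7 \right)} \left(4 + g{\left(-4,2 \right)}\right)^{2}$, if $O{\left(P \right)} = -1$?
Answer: $22437$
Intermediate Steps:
$E = -30$
$z{\left(B \right)} = 32 - 35 B$ ($z{\left(B \right)} = -3 + \left(B - 1\right) \left(-30 - 5\right) = -3 + \left(-1 + B\right) \left(-35\right) = -3 - \left(-35 + 35 B\right) = 32 - 35 B$)
$z{\left(-7 \right)} \left(4 + g{\left(-4,2 \right)}\right)^{2} = \left(32 - -245\right) \left(4 + 5\right)^{2} = \left(32 + 245\right) 9^{2} = 277 \cdot 81 = 22437$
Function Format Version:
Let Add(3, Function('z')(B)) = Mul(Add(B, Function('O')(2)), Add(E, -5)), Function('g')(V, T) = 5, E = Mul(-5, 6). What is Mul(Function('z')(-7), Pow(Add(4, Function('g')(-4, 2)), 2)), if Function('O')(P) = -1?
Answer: 22437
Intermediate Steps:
E = -30
Function('z')(B) = Add(32, Mul(-35, B)) (Function('z')(B) = Add(-3, Mul(Add(B, -1), Add(-30, -5))) = Add(-3, Mul(Add(-1, B), -35)) = Add(-3, Add(35, Mul(-35, B))) = Add(32, Mul(-35, B)))
Mul(Function('z')(-7), Pow(Add(4, Function('g')(-4, 2)), 2)) = Mul(Add(32, Mul(-35, -7)), Pow(Add(4, 5), 2)) = Mul(Add(32, 245), Pow(9, 2)) = Mul(277, 81) = 22437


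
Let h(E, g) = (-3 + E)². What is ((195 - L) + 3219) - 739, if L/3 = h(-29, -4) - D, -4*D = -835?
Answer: 917/4 ≈ 229.25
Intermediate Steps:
D = 835/4 (D = -¼*(-835) = 835/4 ≈ 208.75)
L = 9783/4 (L = 3*((-3 - 29)² - 1*835/4) = 3*((-32)² - 835/4) = 3*(1024 - 835/4) = 3*(3261/4) = 9783/4 ≈ 2445.8)
((195 - L) + 3219) - 739 = ((195 - 1*9783/4) + 3219) - 739 = ((195 - 9783/4) + 3219) - 739 = (-9003/4 + 3219) - 739 = 3873/4 - 739 = 917/4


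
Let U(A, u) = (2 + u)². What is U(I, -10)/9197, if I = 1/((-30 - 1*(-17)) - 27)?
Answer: 64/9197 ≈ 0.0069588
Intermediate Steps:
I = -1/40 (I = 1/((-30 + 17) - 27) = 1/(-13 - 27) = 1/(-40) = -1/40 ≈ -0.025000)
U(I, -10)/9197 = (2 - 10)²/9197 = (-8)²*(1/9197) = 64*(1/9197) = 64/9197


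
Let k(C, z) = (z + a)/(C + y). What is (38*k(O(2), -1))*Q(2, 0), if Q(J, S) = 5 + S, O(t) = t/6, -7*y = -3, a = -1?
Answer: -1995/4 ≈ -498.75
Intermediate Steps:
y = 3/7 (y = -⅐*(-3) = 3/7 ≈ 0.42857)
O(t) = t/6 (O(t) = t*(⅙) = t/6)
k(C, z) = (-1 + z)/(3/7 + C) (k(C, z) = (z - 1)/(C + 3/7) = (-1 + z)/(3/7 + C))
(38*k(O(2), -1))*Q(2, 0) = (38*(7*(-1 - 1)/(3 + 7*((⅙)*2))))*(5 + 0) = (38*(7*(-2)/(3 + 7*(⅓))))*5 = (38*(7*(-2)/(3 + 7/3)))*5 = (38*(7*(-2)/(16/3)))*5 = (38*(7*(3/16)*(-2)))*5 = (38*(-21/8))*5 = -399/4*5 = -1995/4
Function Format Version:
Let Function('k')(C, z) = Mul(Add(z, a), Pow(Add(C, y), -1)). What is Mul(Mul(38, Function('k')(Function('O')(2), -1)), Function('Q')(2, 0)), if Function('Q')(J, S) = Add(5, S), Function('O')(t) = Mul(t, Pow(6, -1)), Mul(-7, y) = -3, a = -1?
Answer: Rational(-1995, 4) ≈ -498.75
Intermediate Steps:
y = Rational(3, 7) (y = Mul(Rational(-1, 7), -3) = Rational(3, 7) ≈ 0.42857)
Function('O')(t) = Mul(Rational(1, 6), t) (Function('O')(t) = Mul(t, Rational(1, 6)) = Mul(Rational(1, 6), t))
Function('k')(C, z) = Mul(Pow(Add(Rational(3, 7), C), -1), Add(-1, z)) (Function('k')(C, z) = Mul(Add(z, -1), Pow(Add(C, Rational(3, 7)), -1)) = Mul(Add(-1, z), Pow(Add(Rational(3, 7), C), -1)) = Mul(Pow(Add(Rational(3, 7), C), -1), Add(-1, z)))
Mul(Mul(38, Function('k')(Function('O')(2), -1)), Function('Q')(2, 0)) = Mul(Mul(38, Mul(7, Pow(Add(3, Mul(7, Mul(Rational(1, 6), 2))), -1), Add(-1, -1))), Add(5, 0)) = Mul(Mul(38, Mul(7, Pow(Add(3, Mul(7, Rational(1, 3))), -1), -2)), 5) = Mul(Mul(38, Mul(7, Pow(Add(3, Rational(7, 3)), -1), -2)), 5) = Mul(Mul(38, Mul(7, Pow(Rational(16, 3), -1), -2)), 5) = Mul(Mul(38, Mul(7, Rational(3, 16), -2)), 5) = Mul(Mul(38, Rational(-21, 8)), 5) = Mul(Rational(-399, 4), 5) = Rational(-1995, 4)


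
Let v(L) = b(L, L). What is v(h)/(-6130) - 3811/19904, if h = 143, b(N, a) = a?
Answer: -13103851/61005760 ≈ -0.21480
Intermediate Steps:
v(L) = L
v(h)/(-6130) - 3811/19904 = 143/(-6130) - 3811/19904 = 143*(-1/6130) - 3811*1/19904 = -143/6130 - 3811/19904 = -13103851/61005760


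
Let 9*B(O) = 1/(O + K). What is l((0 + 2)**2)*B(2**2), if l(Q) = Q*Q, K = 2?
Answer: 8/27 ≈ 0.29630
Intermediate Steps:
B(O) = 1/(9*(2 + O)) (B(O) = 1/(9*(O + 2)) = 1/(9*(2 + O)))
l(Q) = Q**2
l((0 + 2)**2)*B(2**2) = ((0 + 2)**2)**2*(1/(9*(2 + 2**2))) = (2**2)**2*(1/(9*(2 + 4))) = 4**2*((1/9)/6) = 16*((1/9)*(1/6)) = 16*(1/54) = 8/27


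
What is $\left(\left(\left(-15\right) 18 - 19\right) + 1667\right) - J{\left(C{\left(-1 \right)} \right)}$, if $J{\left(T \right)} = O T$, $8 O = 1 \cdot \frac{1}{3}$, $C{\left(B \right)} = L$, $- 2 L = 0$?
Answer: $1378$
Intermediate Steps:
$L = 0$ ($L = \left(- \frac{1}{2}\right) 0 = 0$)
$C{\left(B \right)} = 0$
$O = \frac{1}{24}$ ($O = \frac{1 \cdot \frac{1}{3}}{8} = \frac{1}{8} \cdot \frac{1}{3} = \frac{1}{24} \approx 0.041667$)
$J{\left(T \right)} = \frac{T}{24}$
$\left(\left(\left(-15\right) 18 - 19\right) + 1667\right) - J{\left(C{\left(-1 \right)} \right)} = \left(\left(\left(-15\right) 18 - 19\right) + 1667\right) - \frac{1}{24} \cdot 0 = \left(\left(-270 - 19\right) + 1667\right) - 0 = \left(-289 + 1667\right) + 0 = 1378 + 0 = 1378$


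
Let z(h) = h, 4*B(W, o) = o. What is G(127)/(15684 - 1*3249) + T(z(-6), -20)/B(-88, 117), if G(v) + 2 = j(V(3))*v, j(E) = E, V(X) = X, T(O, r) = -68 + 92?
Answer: 137567/161655 ≈ 0.85099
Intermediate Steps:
B(W, o) = o/4
T(O, r) = 24
G(v) = -2 + 3*v
G(127)/(15684 - 1*3249) + T(z(-6), -20)/B(-88, 117) = (-2 + 3*127)/(15684 - 1*3249) + 24/(((¼)*117)) = (-2 + 381)/(15684 - 3249) + 24/(117/4) = 379/12435 + 24*(4/117) = 379*(1/12435) + 32/39 = 379/12435 + 32/39 = 137567/161655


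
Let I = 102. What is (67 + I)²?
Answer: 28561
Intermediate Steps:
(67 + I)² = (67 + 102)² = 169² = 28561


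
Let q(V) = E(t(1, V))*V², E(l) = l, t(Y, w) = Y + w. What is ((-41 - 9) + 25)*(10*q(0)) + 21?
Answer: 21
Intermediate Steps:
q(V) = V²*(1 + V) (q(V) = (1 + V)*V² = V²*(1 + V))
((-41 - 9) + 25)*(10*q(0)) + 21 = ((-41 - 9) + 25)*(10*(0²*(1 + 0))) + 21 = (-50 + 25)*(10*(0*1)) + 21 = -250*0 + 21 = -25*0 + 21 = 0 + 21 = 21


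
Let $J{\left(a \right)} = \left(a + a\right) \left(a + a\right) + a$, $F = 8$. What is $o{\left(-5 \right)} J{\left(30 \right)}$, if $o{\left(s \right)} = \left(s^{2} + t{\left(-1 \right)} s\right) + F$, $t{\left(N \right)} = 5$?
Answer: $29040$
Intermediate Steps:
$J{\left(a \right)} = a + 4 a^{2}$ ($J{\left(a \right)} = 2 a 2 a + a = 4 a^{2} + a = a + 4 a^{2}$)
$o{\left(s \right)} = 8 + s^{2} + 5 s$ ($o{\left(s \right)} = \left(s^{2} + 5 s\right) + 8 = 8 + s^{2} + 5 s$)
$o{\left(-5 \right)} J{\left(30 \right)} = \left(8 + \left(-5\right)^{2} + 5 \left(-5\right)\right) 30 \left(1 + 4 \cdot 30\right) = \left(8 + 25 - 25\right) 30 \left(1 + 120\right) = 8 \cdot 30 \cdot 121 = 8 \cdot 3630 = 29040$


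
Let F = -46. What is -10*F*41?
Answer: 18860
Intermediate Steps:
-10*F*41 = -10*(-46)*41 = 460*41 = 18860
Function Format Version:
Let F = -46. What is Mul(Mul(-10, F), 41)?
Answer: 18860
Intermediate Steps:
Mul(Mul(-10, F), 41) = Mul(Mul(-10, -46), 41) = Mul(460, 41) = 18860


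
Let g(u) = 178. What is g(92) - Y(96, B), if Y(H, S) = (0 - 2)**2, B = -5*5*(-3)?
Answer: 174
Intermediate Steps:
B = 75 (B = -25*(-3) = 75)
Y(H, S) = 4 (Y(H, S) = (-2)**2 = 4)
g(92) - Y(96, B) = 178 - 1*4 = 178 - 4 = 174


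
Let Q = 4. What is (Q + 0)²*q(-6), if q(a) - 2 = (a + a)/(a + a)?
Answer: 48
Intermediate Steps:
q(a) = 3 (q(a) = 2 + (a + a)/(a + a) = 2 + (2*a)/((2*a)) = 2 + (2*a)*(1/(2*a)) = 2 + 1 = 3)
(Q + 0)²*q(-6) = (4 + 0)²*3 = 4²*3 = 16*3 = 48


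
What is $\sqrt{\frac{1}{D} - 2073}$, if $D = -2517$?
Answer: $\frac{i \sqrt{13133056614}}{2517} \approx 45.53 i$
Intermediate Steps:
$\sqrt{\frac{1}{D} - 2073} = \sqrt{\frac{1}{-2517} - 2073} = \sqrt{- \frac{1}{2517} - 2073} = \sqrt{- \frac{5217742}{2517}} = \frac{i \sqrt{13133056614}}{2517}$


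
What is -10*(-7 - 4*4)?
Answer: 230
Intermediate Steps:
-10*(-7 - 4*4) = -10*(-7 - 16) = -10*(-23) = 230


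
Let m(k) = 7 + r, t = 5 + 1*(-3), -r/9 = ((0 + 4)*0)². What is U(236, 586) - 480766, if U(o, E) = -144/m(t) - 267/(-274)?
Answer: -922146775/1918 ≈ -4.8079e+5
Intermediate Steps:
r = 0 (r = -9*((0 + 4)*0)² = -9*(4*0)² = -9*0² = -9*0 = 0)
t = 2 (t = 5 - 3 = 2)
m(k) = 7 (m(k) = 7 + 0 = 7)
U(o, E) = -37587/1918 (U(o, E) = -144/7 - 267/(-274) = -144*⅐ - 267*(-1/274) = -144/7 + 267/274 = -37587/1918)
U(236, 586) - 480766 = -37587/1918 - 480766 = -922146775/1918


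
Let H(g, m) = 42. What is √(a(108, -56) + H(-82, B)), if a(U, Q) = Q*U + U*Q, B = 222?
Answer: 7*I*√246 ≈ 109.79*I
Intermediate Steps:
a(U, Q) = 2*Q*U (a(U, Q) = Q*U + Q*U = 2*Q*U)
√(a(108, -56) + H(-82, B)) = √(2*(-56)*108 + 42) = √(-12096 + 42) = √(-12054) = 7*I*√246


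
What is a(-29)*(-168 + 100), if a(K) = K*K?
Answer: -57188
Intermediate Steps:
a(K) = K**2
a(-29)*(-168 + 100) = (-29)**2*(-168 + 100) = 841*(-68) = -57188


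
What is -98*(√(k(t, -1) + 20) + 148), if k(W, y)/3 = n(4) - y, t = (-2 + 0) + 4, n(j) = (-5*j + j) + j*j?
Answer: -14504 - 98*√23 ≈ -14974.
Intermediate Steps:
n(j) = j² - 4*j (n(j) = -4*j + j² = j² - 4*j)
t = 2 (t = -2 + 4 = 2)
k(W, y) = -3*y (k(W, y) = 3*(4*(-4 + 4) - y) = 3*(4*0 - y) = 3*(0 - y) = 3*(-y) = -3*y)
-98*(√(k(t, -1) + 20) + 148) = -98*(√(-3*(-1) + 20) + 148) = -98*(√(3 + 20) + 148) = -98*(√23 + 148) = -98*(148 + √23) = -14504 - 98*√23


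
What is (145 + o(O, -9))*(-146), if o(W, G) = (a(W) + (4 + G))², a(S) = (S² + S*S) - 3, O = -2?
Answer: -21170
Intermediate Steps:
a(S) = -3 + 2*S² (a(S) = (S² + S²) - 3 = 2*S² - 3 = -3 + 2*S²)
o(W, G) = (1 + G + 2*W²)² (o(W, G) = ((-3 + 2*W²) + (4 + G))² = (1 + G + 2*W²)²)
(145 + o(O, -9))*(-146) = (145 + (1 - 9 + 2*(-2)²)²)*(-146) = (145 + (1 - 9 + 2*4)²)*(-146) = (145 + (1 - 9 + 8)²)*(-146) = (145 + 0²)*(-146) = (145 + 0)*(-146) = 145*(-146) = -21170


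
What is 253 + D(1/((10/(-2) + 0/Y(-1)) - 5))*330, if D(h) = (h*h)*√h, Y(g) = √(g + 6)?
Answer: 253 + 33*I*√10/100 ≈ 253.0 + 1.0436*I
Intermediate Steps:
Y(g) = √(6 + g)
D(h) = h^(5/2) (D(h) = h²*√h = h^(5/2))
253 + D(1/((10/(-2) + 0/Y(-1)) - 5))*330 = 253 + (1/((10/(-2) + 0/(√(6 - 1))) - 5))^(5/2)*330 = 253 + (1/((10*(-½) + 0/(√5)) - 5))^(5/2)*330 = 253 + (1/((-5 + 0*(√5/5)) - 5))^(5/2)*330 = 253 + (1/((-5 + 0) - 5))^(5/2)*330 = 253 + (1/(-5 - 5))^(5/2)*330 = 253 + (1/(-10))^(5/2)*330 = 253 + (-⅒)^(5/2)*330 = 253 + (I*√10/1000)*330 = 253 + 33*I*√10/100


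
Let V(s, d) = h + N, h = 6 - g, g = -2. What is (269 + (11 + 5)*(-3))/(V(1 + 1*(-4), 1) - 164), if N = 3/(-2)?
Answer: -442/315 ≈ -1.4032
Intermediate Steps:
h = 8 (h = 6 - 1*(-2) = 6 + 2 = 8)
N = -3/2 (N = 3*(-½) = -3/2 ≈ -1.5000)
V(s, d) = 13/2 (V(s, d) = 8 - 3/2 = 13/2)
(269 + (11 + 5)*(-3))/(V(1 + 1*(-4), 1) - 164) = (269 + (11 + 5)*(-3))/(13/2 - 164) = (269 + 16*(-3))/(-315/2) = (269 - 48)*(-2/315) = 221*(-2/315) = -442/315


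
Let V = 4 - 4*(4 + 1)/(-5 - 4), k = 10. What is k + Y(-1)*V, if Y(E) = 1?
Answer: 146/9 ≈ 16.222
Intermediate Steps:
V = 56/9 (V = 4 - 20/(-9) = 4 - 20*(-1)/9 = 4 - 4*(-5/9) = 4 + 20/9 = 56/9 ≈ 6.2222)
k + Y(-1)*V = 10 + 1*(56/9) = 10 + 56/9 = 146/9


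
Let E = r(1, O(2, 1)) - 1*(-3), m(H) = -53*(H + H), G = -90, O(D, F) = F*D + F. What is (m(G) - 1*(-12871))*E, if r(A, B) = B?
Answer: 134466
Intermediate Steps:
O(D, F) = F + D*F (O(D, F) = D*F + F = F + D*F)
m(H) = -106*H
E = 6 (E = 1*(1 + 2) - 1*(-3) = 1*3 + 3 = 3 + 3 = 6)
(m(G) - 1*(-12871))*E = (-106*(-90) - 1*(-12871))*6 = (9540 + 12871)*6 = 22411*6 = 134466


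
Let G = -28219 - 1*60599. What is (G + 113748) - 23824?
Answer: 1106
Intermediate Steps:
G = -88818 (G = -28219 - 60599 = -88818)
(G + 113748) - 23824 = (-88818 + 113748) - 23824 = 24930 - 23824 = 1106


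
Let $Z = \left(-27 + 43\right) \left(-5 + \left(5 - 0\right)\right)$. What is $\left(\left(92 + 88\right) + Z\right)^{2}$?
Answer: $32400$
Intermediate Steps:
$Z = 0$ ($Z = 16 \left(-5 + \left(5 + 0\right)\right) = 16 \left(-5 + 5\right) = 16 \cdot 0 = 0$)
$\left(\left(92 + 88\right) + Z\right)^{2} = \left(\left(92 + 88\right) + 0\right)^{2} = \left(180 + 0\right)^{2} = 180^{2} = 32400$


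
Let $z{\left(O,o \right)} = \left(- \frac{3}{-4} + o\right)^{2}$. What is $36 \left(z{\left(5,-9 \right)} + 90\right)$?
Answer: $\frac{22761}{4} \approx 5690.3$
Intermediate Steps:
$z{\left(O,o \right)} = \left(\frac{3}{4} + o\right)^{2}$ ($z{\left(O,o \right)} = \left(\left(-3\right) \left(- \frac{1}{4}\right) + o\right)^{2} = \left(\frac{3}{4} + o\right)^{2}$)
$36 \left(z{\left(5,-9 \right)} + 90\right) = 36 \left(\frac{\left(3 + 4 \left(-9\right)\right)^{2}}{16} + 90\right) = 36 \left(\frac{\left(3 - 36\right)^{2}}{16} + 90\right) = 36 \left(\frac{\left(-33\right)^{2}}{16} + 90\right) = 36 \left(\frac{1}{16} \cdot 1089 + 90\right) = 36 \left(\frac{1089}{16} + 90\right) = 36 \cdot \frac{2529}{16} = \frac{22761}{4}$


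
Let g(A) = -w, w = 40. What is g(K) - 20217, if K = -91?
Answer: -20257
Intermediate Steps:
g(A) = -40 (g(A) = -1*40 = -40)
g(K) - 20217 = -40 - 20217 = -20257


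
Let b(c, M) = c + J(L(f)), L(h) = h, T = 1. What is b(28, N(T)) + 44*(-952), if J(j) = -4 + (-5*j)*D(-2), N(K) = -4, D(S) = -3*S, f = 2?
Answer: -41924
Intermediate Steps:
J(j) = -4 - 30*j (J(j) = -4 + (-5*j)*(-3*(-2)) = -4 - 5*j*6 = -4 - 30*j)
b(c, M) = -64 + c (b(c, M) = c + (-4 - 30*2) = c + (-4 - 60) = c - 64 = -64 + c)
b(28, N(T)) + 44*(-952) = (-64 + 28) + 44*(-952) = -36 - 41888 = -41924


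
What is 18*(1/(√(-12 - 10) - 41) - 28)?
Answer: -859050/1703 - 18*I*√22/1703 ≈ -504.43 - 0.049576*I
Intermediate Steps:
18*(1/(√(-12 - 10) - 41) - 28) = 18*(1/(√(-22) - 41) - 28) = 18*(1/(I*√22 - 41) - 28) = 18*(1/(-41 + I*√22) - 28) = 18*(-28 + 1/(-41 + I*√22)) = -504 + 18/(-41 + I*√22)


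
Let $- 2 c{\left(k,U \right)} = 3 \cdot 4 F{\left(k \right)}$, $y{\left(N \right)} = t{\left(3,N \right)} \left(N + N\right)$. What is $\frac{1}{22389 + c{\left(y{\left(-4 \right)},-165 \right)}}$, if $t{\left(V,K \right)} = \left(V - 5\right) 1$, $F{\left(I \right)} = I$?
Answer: $\frac{1}{22293} \approx 4.4857 \cdot 10^{-5}$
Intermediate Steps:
$t{\left(V,K \right)} = -5 + V$ ($t{\left(V,K \right)} = \left(-5 + V\right) 1 = -5 + V$)
$y{\left(N \right)} = - 4 N$ ($y{\left(N \right)} = \left(-5 + 3\right) \left(N + N\right) = - 2 \cdot 2 N = - 4 N$)
$c{\left(k,U \right)} = - 6 k$ ($c{\left(k,U \right)} = - \frac{3 \cdot 4 k}{2} = - \frac{12 k}{2} = - 6 k$)
$\frac{1}{22389 + c{\left(y{\left(-4 \right)},-165 \right)}} = \frac{1}{22389 - 6 \left(\left(-4\right) \left(-4\right)\right)} = \frac{1}{22389 - 96} = \frac{1}{22293}$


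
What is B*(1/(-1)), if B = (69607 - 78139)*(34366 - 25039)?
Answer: 79577964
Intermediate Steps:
B = -79577964 (B = -8532*9327 = -79577964)
B*(1/(-1)) = -79577964/(-1) = -79577964*(-1) = 79577964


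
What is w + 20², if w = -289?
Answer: 111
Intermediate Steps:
w + 20² = -289 + 20² = -289 + 400 = 111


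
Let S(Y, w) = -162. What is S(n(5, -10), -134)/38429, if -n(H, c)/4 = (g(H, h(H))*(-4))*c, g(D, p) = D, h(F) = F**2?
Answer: -162/38429 ≈ -0.0042156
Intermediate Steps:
n(H, c) = 16*H*c (n(H, c) = -4*H*(-4)*c = -4*(-4*H)*c = -(-16)*H*c = 16*H*c)
S(n(5, -10), -134)/38429 = -162/38429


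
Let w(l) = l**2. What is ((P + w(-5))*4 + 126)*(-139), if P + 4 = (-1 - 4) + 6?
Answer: -29746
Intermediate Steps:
P = -3 (P = -4 + ((-1 - 4) + 6) = -4 + (-5 + 6) = -4 + 1 = -3)
((P + w(-5))*4 + 126)*(-139) = ((-3 + (-5)**2)*4 + 126)*(-139) = ((-3 + 25)*4 + 126)*(-139) = (22*4 + 126)*(-139) = (88 + 126)*(-139) = 214*(-139) = -29746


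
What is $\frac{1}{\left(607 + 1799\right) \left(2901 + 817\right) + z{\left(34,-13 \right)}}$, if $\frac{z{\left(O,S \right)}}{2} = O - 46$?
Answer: $\frac{1}{8945484} \approx 1.1179 \cdot 10^{-7}$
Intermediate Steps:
$z{\left(O,S \right)} = -92 + 2 O$ ($z{\left(O,S \right)} = 2 \left(O - 46\right) = 2 \left(-46 + O\right) = -92 + 2 O$)
$\frac{1}{\left(607 + 1799\right) \left(2901 + 817\right) + z{\left(34,-13 \right)}} = \frac{1}{\left(607 + 1799\right) \left(2901 + 817\right) + \left(-92 + 2 \cdot 34\right)} = \frac{1}{2406 \cdot 3718 + \left(-92 + 68\right)} = \frac{1}{8945508 - 24} = \frac{1}{8945484}$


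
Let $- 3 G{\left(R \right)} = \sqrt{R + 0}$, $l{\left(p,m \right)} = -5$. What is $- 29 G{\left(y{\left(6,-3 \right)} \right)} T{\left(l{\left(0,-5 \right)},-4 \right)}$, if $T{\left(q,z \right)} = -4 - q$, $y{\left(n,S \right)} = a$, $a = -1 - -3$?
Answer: $\frac{29 \sqrt{2}}{3} \approx 13.671$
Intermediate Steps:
$a = 2$ ($a = -1 + 3 = 2$)
$y{\left(n,S \right)} = 2$
$G{\left(R \right)} = - \frac{\sqrt{R}}{3}$ ($G{\left(R \right)} = - \frac{\sqrt{R + 0}}{3} = - \frac{\sqrt{R}}{3}$)
$- 29 G{\left(y{\left(6,-3 \right)} \right)} T{\left(l{\left(0,-5 \right)},-4 \right)} = - 29 \left(- \frac{\sqrt{2}}{3}\right) \left(-4 - -5\right) = \frac{29 \sqrt{2}}{3} \left(-4 + 5\right) = \frac{29 \sqrt{2}}{3} \cdot 1 = \frac{29 \sqrt{2}}{3}$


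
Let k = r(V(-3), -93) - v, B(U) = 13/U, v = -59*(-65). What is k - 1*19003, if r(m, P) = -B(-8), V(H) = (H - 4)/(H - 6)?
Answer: -182691/8 ≈ -22836.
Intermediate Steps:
v = 3835
V(H) = (-4 + H)/(-6 + H)
r(m, P) = 13/8 (r(m, P) = -13/(-8) = -13*(-1)/8 = -1*(-13/8) = 13/8)
k = -30667/8 (k = 13/8 - 1*3835 = 13/8 - 3835 = -30667/8 ≈ -3833.4)
k - 1*19003 = -30667/8 - 1*19003 = -30667/8 - 19003 = -182691/8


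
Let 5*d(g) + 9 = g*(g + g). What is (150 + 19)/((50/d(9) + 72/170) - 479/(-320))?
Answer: 8274240/174023 ≈ 47.547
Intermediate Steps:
d(g) = -9/5 + 2*g**2/5 (d(g) = -9/5 + (g*(g + g))/5 = -9/5 + (g*(2*g))/5 = -9/5 + (2*g**2)/5 = -9/5 + 2*g**2/5)
(150 + 19)/((50/d(9) + 72/170) - 479/(-320)) = (150 + 19)/((50/(-9/5 + (2/5)*9**2) + 72/170) - 479/(-320)) = 169/((50/(-9/5 + (2/5)*81) + 72*(1/170)) - 479*(-1/320)) = 169/((50/(-9/5 + 162/5) + 36/85) + 479/320) = 169/((50/(153/5) + 36/85) + 479/320) = 169/((50*(5/153) + 36/85) + 479/320) = 169/((250/153 + 36/85) + 479/320) = 169/(1574/765 + 479/320) = 169/(174023/48960) = 169*(48960/174023) = 8274240/174023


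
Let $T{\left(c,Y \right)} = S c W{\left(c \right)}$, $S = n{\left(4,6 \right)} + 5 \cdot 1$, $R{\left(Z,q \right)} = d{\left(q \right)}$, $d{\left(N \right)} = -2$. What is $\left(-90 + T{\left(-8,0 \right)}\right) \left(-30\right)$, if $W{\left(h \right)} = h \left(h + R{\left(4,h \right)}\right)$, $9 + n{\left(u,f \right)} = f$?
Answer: $41100$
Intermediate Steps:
$n{\left(u,f \right)} = -9 + f$
$R{\left(Z,q \right)} = -2$
$W{\left(h \right)} = h \left(-2 + h\right)$ ($W{\left(h \right)} = h \left(h - 2\right) = h \left(-2 + h\right)$)
$S = 2$ ($S = \left(-9 + 6\right) + 5 \cdot 1 = -3 + 5 = 2$)
$T{\left(c,Y \right)} = 2 c^{2} \left(-2 + c\right)$ ($T{\left(c,Y \right)} = 2 c c \left(-2 + c\right) = 2 c^{2} \left(-2 + c\right)$)
$\left(-90 + T{\left(-8,0 \right)}\right) \left(-30\right) = \left(-90 + 2 \left(-8\right)^{2} \left(-2 - 8\right)\right) \left(-30\right) = \left(-90 + 2 \cdot 64 \left(-10\right)\right) \left(-30\right) = \left(-90 - 1280\right) \left(-30\right) = \left(-1370\right) \left(-30\right) = 41100$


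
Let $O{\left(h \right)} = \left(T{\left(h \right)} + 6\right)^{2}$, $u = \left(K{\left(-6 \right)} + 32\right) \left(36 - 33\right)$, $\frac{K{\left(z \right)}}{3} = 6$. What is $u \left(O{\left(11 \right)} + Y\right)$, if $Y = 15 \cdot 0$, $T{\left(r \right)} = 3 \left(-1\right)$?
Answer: $1350$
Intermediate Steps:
$T{\left(r \right)} = -3$
$K{\left(z \right)} = 18$ ($K{\left(z \right)} = 3 \cdot 6 = 18$)
$Y = 0$
$u = 150$ ($u = \left(18 + 32\right) \left(36 - 33\right) = 50 \cdot 3 = 150$)
$O{\left(h \right)} = 9$ ($O{\left(h \right)} = \left(-3 + 6\right)^{2} = 3^{2} = 9$)
$u \left(O{\left(11 \right)} + Y\right) = 150 \left(9 + 0\right) = 150 \cdot 9 = 1350$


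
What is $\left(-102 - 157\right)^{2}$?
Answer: $67081$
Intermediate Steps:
$\left(-102 - 157\right)^{2} = \left(-259\right)^{2} = 67081$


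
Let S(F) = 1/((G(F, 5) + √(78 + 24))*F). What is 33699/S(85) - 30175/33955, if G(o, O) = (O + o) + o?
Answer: 3404142390340/6791 + 2864415*√102 ≈ 5.3020e+8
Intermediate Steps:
G(o, O) = O + 2*o
S(F) = 1/(F*(5 + √102 + 2*F)) (S(F) = 1/(((5 + 2*F) + √(78 + 24))*F) = 1/(((5 + 2*F) + √102)*F) = 1/((5 + √102 + 2*F)*F) = 1/(F*(5 + √102 + 2*F)))
33699/S(85) - 30175/33955 = 33699/((1/(85*(5 + √102 + 2*85)))) - 30175/33955 = 33699/((1/(85*(5 + √102 + 170)))) - 30175*1/33955 = 33699/((1/(85*(175 + √102)))) - 6035/6791 = 33699*(14875 + 85*√102) - 6035/6791 = (501272625 + 2864415*√102) - 6035/6791 = 3404142390340/6791 + 2864415*√102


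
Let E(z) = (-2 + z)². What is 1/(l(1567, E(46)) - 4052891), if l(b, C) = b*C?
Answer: -1/1019179 ≈ -9.8118e-7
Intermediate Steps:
l(b, C) = C*b
1/(l(1567, E(46)) - 4052891) = 1/((-2 + 46)²*1567 - 4052891) = 1/(44²*1567 - 4052891) = 1/(1936*1567 - 4052891) = 1/(3033712 - 4052891) = 1/(-1019179) = -1/1019179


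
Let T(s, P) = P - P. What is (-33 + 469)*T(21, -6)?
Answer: 0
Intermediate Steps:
T(s, P) = 0
(-33 + 469)*T(21, -6) = (-33 + 469)*0 = 436*0 = 0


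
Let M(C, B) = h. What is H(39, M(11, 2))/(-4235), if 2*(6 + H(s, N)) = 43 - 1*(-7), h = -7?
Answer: -19/4235 ≈ -0.0044864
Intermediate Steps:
M(C, B) = -7
H(s, N) = 19 (H(s, N) = -6 + (43 - 1*(-7))/2 = -6 + (43 + 7)/2 = -6 + (½)*50 = -6 + 25 = 19)
H(39, M(11, 2))/(-4235) = 19/(-4235) = 19*(-1/4235) = -19/4235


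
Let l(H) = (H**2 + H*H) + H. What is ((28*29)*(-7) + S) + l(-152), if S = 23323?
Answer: 63695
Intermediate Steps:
l(H) = H + 2*H**2 (l(H) = (H**2 + H**2) + H = 2*H**2 + H = H + 2*H**2)
((28*29)*(-7) + S) + l(-152) = ((28*29)*(-7) + 23323) - 152*(1 + 2*(-152)) = (812*(-7) + 23323) - 152*(1 - 304) = (-5684 + 23323) - 152*(-303) = 17639 + 46056 = 63695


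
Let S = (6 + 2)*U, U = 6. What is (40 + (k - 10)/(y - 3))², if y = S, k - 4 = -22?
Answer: 3139984/2025 ≈ 1550.6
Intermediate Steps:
k = -18 (k = 4 - 22 = -18)
S = 48 (S = (6 + 2)*6 = 8*6 = 48)
y = 48
(40 + (k - 10)/(y - 3))² = (40 + (-18 - 10)/(48 - 3))² = (40 - 28/45)² = (1772/45)² = 3139984/2025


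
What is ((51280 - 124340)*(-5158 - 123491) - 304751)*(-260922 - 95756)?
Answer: -3352342043710142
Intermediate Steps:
((51280 - 124340)*(-5158 - 123491) - 304751)*(-260922 - 95756) = (-73060*(-128649) - 304751)*(-356678) = (9399095940 - 304751)*(-356678) = 9398791189*(-356678) = -3352342043710142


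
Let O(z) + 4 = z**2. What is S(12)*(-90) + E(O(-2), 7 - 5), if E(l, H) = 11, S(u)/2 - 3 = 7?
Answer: -1789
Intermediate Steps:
S(u) = 20 (S(u) = 6 + 2*7 = 6 + 14 = 20)
O(z) = -4 + z**2
S(12)*(-90) + E(O(-2), 7 - 5) = 20*(-90) + 11 = -1800 + 11 = -1789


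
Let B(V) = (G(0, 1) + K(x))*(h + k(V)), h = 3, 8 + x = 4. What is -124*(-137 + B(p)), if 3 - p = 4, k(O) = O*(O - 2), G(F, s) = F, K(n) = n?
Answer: 19964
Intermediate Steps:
x = -4 (x = -8 + 4 = -4)
k(O) = O*(-2 + O)
p = -1 (p = 3 - 1*4 = 3 - 4 = -1)
B(V) = -12 - 4*V*(-2 + V) (B(V) = (0 - 4)*(3 + V*(-2 + V)) = -4*(3 + V*(-2 + V)) = -12 - 4*V*(-2 + V))
-124*(-137 + B(p)) = -124*(-137 + (-12 - 4*(-1)*(-2 - 1))) = -124*(-137 + (-12 - 4*(-1)*(-3))) = -124*(-137 + (-12 - 12)) = -124*(-137 - 24) = -124*(-161) = 19964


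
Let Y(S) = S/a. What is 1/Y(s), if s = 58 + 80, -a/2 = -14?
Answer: 14/69 ≈ 0.20290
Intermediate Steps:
a = 28 (a = -2*(-14) = 28)
s = 138
Y(S) = S/28
1/Y(s) = 1/((1/28)*138) = 1/(69/14) = 14/69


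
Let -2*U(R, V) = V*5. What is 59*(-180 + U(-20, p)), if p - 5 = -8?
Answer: -20355/2 ≈ -10178.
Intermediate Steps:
p = -3 (p = 5 - 8 = -3)
U(R, V) = -5*V/2 (U(R, V) = -V*5/2 = -5*V/2)
59*(-180 + U(-20, p)) = 59*(-180 - 5/2*(-3)) = 59*(-180 + 15/2) = 59*(-345/2) = -20355/2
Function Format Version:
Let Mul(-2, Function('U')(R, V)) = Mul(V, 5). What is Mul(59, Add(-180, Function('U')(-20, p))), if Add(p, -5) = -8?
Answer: Rational(-20355, 2) ≈ -10178.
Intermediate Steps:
p = -3 (p = Add(5, -8) = -3)
Function('U')(R, V) = Mul(Rational(-5, 2), V) (Function('U')(R, V) = Mul(Rational(-1, 2), Mul(V, 5)) = Mul(Rational(-1, 2), Mul(5, V)) = Mul(Rational(-5, 2), V))
Mul(59, Add(-180, Function('U')(-20, p))) = Mul(59, Add(-180, Mul(Rational(-5, 2), -3))) = Mul(59, Add(-180, Rational(15, 2))) = Mul(59, Rational(-345, 2)) = Rational(-20355, 2)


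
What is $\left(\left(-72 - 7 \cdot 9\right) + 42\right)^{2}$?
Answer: $8649$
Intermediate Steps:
$\left(\left(-72 - 7 \cdot 9\right) + 42\right)^{2} = \left(\left(-72 - 63\right) + 42\right)^{2} = \left(-135 + 42\right)^{2} = \left(-93\right)^{2} = 8649$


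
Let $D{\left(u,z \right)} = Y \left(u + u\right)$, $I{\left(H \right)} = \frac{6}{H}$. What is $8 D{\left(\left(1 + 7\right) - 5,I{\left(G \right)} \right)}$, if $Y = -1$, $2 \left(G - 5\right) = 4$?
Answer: $-48$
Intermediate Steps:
$G = 7$ ($G = 5 + \frac{1}{2} \cdot 4 = 5 + 2 = 7$)
$D{\left(u,z \right)} = - 2 u$ ($D{\left(u,z \right)} = - (u + u) = - 2 u$)
$8 D{\left(\left(1 + 7\right) - 5,I{\left(G \right)} \right)} = 8 \left(- 2 \left(\left(1 + 7\right) - 5\right)\right) = 8 \left(- 2 \left(8 - 5\right)\right) = 8 \left(\left(-2\right) 3\right) = 8 \left(-6\right) = -48$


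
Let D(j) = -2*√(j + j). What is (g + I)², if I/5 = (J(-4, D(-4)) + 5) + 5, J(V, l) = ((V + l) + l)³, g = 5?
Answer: 34502225 + 47456000*I*√2 ≈ 3.4502e+7 + 6.7113e+7*I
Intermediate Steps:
D(j) = -2*√2*√j
J(V, l) = (V + 2*l)³
I = 50 + 5*(-4 - 8*I*√2)³ (I = 5*(((-4 + 2*(-2*√2*√(-4)))³ + 5) + 5) = 5*(((-4 + 2*(-2*√2*2*I))³ + 5) + 5) = 5*(((-4 + 2*(-4*I*√2))³ + 5) + 5) = 5*(((-4 - 8*I*√2)³ + 5) + 5) = 5*((5 + (-4 - 8*I*√2)³) + 5) = 5*(10 + (-4 - 8*I*√2)³) = 50 + 5*(-4 - 8*I*√2)³ ≈ 7410.0 + 4525.5*I)
(g + I)² = (5 + (7410 + 3200*I*√2))² = (7415 + 3200*I*√2)²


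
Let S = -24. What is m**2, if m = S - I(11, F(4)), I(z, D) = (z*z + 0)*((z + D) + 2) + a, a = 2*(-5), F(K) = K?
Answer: 4289041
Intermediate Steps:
a = -10
I(z, D) = -10 + z**2*(2 + D + z) (I(z, D) = (z*z + 0)*((z + D) + 2) - 10 = (z**2 + 0)*((D + z) + 2) - 10 = z**2*(2 + D + z) - 10 = -10 + z**2*(2 + D + z))
m = -2071 (m = -24 - (-10 + 11**3 + 2*11**2 + 4*11**2) = -24 - (-10 + 1331 + 2*121 + 4*121) = -24 - (-10 + 1331 + 242 + 484) = -24 - 1*2047 = -24 - 2047 = -2071)
m**2 = (-2071)**2 = 4289041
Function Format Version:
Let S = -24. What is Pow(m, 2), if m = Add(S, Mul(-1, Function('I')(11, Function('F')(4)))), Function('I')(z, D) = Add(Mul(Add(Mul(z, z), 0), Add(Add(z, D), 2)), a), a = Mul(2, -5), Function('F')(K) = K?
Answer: 4289041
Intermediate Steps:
a = -10
Function('I')(z, D) = Add(-10, Mul(Pow(z, 2), Add(2, D, z))) (Function('I')(z, D) = Add(Mul(Add(Mul(z, z), 0), Add(Add(z, D), 2)), -10) = Add(Mul(Add(Pow(z, 2), 0), Add(Add(D, z), 2)), -10) = Add(Mul(Pow(z, 2), Add(2, D, z)), -10) = Add(-10, Mul(Pow(z, 2), Add(2, D, z))))
m = -2071 (m = Add(-24, Mul(-1, Add(-10, Pow(11, 3), Mul(2, Pow(11, 2)), Mul(4, Pow(11, 2))))) = Add(-24, Mul(-1, Add(-10, 1331, Mul(2, 121), Mul(4, 121)))) = Add(-24, Mul(-1, Add(-10, 1331, 242, 484))) = Add(-24, Mul(-1, 2047)) = Add(-24, -2047) = -2071)
Pow(m, 2) = Pow(-2071, 2) = 4289041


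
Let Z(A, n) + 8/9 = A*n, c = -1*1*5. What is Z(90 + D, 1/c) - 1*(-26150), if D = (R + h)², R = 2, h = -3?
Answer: 1175891/45 ≈ 26131.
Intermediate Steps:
c = -5 (c = -1*5 = -5)
D = 1 (D = (2 - 3)² = (-1)² = 1)
Z(A, n) = -8/9 + A*n
Z(90 + D, 1/c) - 1*(-26150) = (-8/9 + (90 + 1)/(-5)) - 1*(-26150) = (-8/9 + 91*(-⅕)) + 26150 = (-8/9 - 91/5) + 26150 = -859/45 + 26150 = 1175891/45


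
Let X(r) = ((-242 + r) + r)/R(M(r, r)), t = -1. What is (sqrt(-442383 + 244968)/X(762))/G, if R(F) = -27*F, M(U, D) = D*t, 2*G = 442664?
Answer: 30861*I*sqrt(21935)/141873812 ≈ 0.032216*I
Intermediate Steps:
G = 221332 (G = (1/2)*442664 = 221332)
M(U, D) = -D (M(U, D) = D*(-1) = -D)
X(r) = (-242 + 2*r)/(27*r) (X(r) = ((-242 + r) + r)/((-(-27)*r)) = (-242 + 2*r)/((27*r)) = (-242 + 2*r)*(1/(27*r)) = (-242 + 2*r)/(27*r))
(sqrt(-442383 + 244968)/X(762))/G = (sqrt(-442383 + 244968)/(((2/27)*(-121 + 762)/762)))/221332 = (sqrt(-197415)/(((2/27)*(1/762)*641)))*(1/221332) = ((3*I*sqrt(21935))/(641/10287))*(1/221332) = ((3*I*sqrt(21935))*(10287/641))*(1/221332) = (30861*I*sqrt(21935)/641)*(1/221332) = 30861*I*sqrt(21935)/141873812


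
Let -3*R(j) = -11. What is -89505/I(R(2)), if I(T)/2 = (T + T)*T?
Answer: -805545/484 ≈ -1664.3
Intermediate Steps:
R(j) = 11/3 (R(j) = -1/3*(-11) = 11/3)
I(T) = 4*T**2 (I(T) = 2*((T + T)*T) = 2*((2*T)*T) = 2*(2*T**2) = 4*T**2)
-89505/I(R(2)) = -89505/(4*(11/3)**2) = -89505/(4*(121/9)) = -89505/484/9 = -89505*9/484 = -805545/484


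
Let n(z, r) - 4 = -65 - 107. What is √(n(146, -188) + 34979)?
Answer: √34811 ≈ 186.58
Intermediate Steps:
n(z, r) = -168 (n(z, r) = 4 + (-65 - 107) = 4 - 172 = -168)
√(n(146, -188) + 34979) = √(-168 + 34979) = √34811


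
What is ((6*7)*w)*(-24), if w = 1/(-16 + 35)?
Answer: -1008/19 ≈ -53.053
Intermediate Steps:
w = 1/19 ≈ 0.052632
((6*7)*w)*(-24) = ((6*7)*(1/19))*(-24) = (42*(1/19))*(-24) = (42/19)*(-24) = -1008/19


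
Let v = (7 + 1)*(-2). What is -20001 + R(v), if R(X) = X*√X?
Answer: -20001 - 64*I ≈ -20001.0 - 64.0*I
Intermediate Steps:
v = -16 (v = 8*(-2) = -16)
R(X) = X^(3/2)
-20001 + R(v) = -20001 + (-16)^(3/2) = -20001 - 64*I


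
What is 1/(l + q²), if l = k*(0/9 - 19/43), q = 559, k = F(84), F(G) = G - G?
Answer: 1/312481 ≈ 3.2002e-6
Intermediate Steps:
F(G) = 0
k = 0
l = 0 (l = 0*(0/9 - 19/43) = 0*(0*(⅑) - 19*1/43) = 0*(0 - 19/43) = 0*(-19/43) = 0)
1/(l + q²) = 1/(0 + 559²) = 1/(0 + 312481) = 1/312481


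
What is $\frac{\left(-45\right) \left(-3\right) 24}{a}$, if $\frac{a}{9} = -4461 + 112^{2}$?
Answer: $\frac{360}{8083} \approx 0.044538$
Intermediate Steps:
$a = 72747$ ($a = 9 \left(-4461 + 112^{2}\right) = 9 \left(-4461 + 12544\right) = 9 \cdot 8083 = 72747$)
$\frac{\left(-45\right) \left(-3\right) 24}{a} = \frac{\left(-45\right) \left(-3\right) 24}{72747} = 135 \cdot 24 \cdot \frac{1}{72747} = 3240 \cdot \frac{1}{72747} = \frac{360}{8083}$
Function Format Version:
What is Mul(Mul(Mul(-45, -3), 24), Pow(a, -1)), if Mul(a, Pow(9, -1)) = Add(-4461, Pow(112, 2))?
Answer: Rational(360, 8083) ≈ 0.044538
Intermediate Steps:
a = 72747 (a = Mul(9, Add(-4461, Pow(112, 2))) = Mul(9, Add(-4461, 12544)) = Mul(9, 8083) = 72747)
Mul(Mul(Mul(-45, -3), 24), Pow(a, -1)) = Mul(Mul(Mul(-45, -3), 24), Pow(72747, -1)) = Mul(Mul(135, 24), Rational(1, 72747)) = Mul(3240, Rational(1, 72747)) = Rational(360, 8083)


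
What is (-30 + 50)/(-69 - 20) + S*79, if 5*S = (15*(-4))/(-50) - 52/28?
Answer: -165213/15575 ≈ -10.608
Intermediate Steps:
S = -23/175 (S = ((15*(-4))/(-50) - 52/28)/5 = (-60*(-1/50) - 52*1/28)/5 = (6/5 - 13/7)/5 = (⅕)*(-23/35) = -23/175 ≈ -0.13143)
(-30 + 50)/(-69 - 20) + S*79 = (-30 + 50)/(-69 - 20) - 23/175*79 = 20/(-89) - 1817/175 = 20*(-1/89) - 1817/175 = -20/89 - 1817/175 = -165213/15575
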